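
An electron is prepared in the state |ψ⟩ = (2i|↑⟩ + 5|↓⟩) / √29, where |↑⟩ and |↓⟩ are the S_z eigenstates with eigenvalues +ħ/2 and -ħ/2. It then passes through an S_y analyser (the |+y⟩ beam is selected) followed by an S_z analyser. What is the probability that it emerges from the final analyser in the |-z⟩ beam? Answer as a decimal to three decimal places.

First analyser (S_y): P(|+y⟩) = |⟨+y|ψ⟩|² = 9/58.
After stage 1 the state is |+y⟩; P(|-z⟩) = |⟨-z|+y⟩|² = 1/2.
Joint probability = 9/58 × 1/2 = 0.078.

0.078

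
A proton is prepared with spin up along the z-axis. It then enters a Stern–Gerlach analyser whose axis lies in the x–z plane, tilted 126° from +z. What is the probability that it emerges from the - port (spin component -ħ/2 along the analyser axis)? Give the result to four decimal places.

For spin-½, the probability of finding spin-up along an axis at angle θ to the initial spin direction is cos²(θ/2); spin-down is sin²(θ/2).
θ = 126°, so P = sin²(63°) ≈ 0.7939.

0.7939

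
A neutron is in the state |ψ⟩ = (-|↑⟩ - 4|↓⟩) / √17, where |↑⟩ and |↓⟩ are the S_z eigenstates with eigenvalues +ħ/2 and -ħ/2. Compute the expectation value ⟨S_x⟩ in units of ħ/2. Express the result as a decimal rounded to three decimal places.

⟨σ_x⟩ = 2 Re(a* b)/(|a|²+|b|²) with a = -1, b = -4.
a* b = 4, so ⟨σ_x⟩ = 8/17.
⟨S_x⟩ = (ħ/2)·⟨σ_x⟩.

0.471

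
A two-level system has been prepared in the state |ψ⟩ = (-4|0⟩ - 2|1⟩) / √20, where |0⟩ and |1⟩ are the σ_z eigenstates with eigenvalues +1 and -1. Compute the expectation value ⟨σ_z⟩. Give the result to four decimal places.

0.6000

⟨σ_z⟩ = |a|² - |b|² divided by |a|²+|b|², with a, b the |0⟩, |1⟩ amplitudes.
= (16 - 4)/20 = 12/20.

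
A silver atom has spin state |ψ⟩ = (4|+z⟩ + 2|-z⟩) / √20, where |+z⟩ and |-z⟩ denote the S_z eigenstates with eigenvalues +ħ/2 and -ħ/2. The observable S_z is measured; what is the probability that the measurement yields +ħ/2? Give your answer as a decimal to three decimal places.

The +ħ/2 outcome corresponds to |+z⟩. Its amplitude in |ψ⟩ is 4/√20.
P = |4|² / 20 = 16/20.

0.800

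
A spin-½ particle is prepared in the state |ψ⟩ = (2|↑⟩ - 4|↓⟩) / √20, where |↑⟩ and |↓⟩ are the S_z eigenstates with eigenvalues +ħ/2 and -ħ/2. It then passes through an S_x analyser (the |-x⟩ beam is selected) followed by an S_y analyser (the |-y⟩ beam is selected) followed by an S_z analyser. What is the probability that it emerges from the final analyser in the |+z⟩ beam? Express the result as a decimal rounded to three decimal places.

0.225

First analyser (S_x): P(|-x⟩) = |⟨-x|ψ⟩|² = 36/40.
After stage 1 the state is |-x⟩; P(|-y⟩) = |⟨-y|-x⟩|² = 1/2.
After stage 2 the state is |-y⟩; P(|+z⟩) = |⟨+z|-y⟩|² = 1/2.
Joint probability = 36/40 × 1/2 × 1/2 = 0.225.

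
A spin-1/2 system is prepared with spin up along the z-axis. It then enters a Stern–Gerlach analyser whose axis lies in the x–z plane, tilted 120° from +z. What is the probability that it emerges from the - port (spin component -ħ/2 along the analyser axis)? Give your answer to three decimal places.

For spin-½, the probability of finding spin-up along an axis at angle θ to the initial spin direction is cos²(θ/2); spin-down is sin²(θ/2).
θ = 120°, so P = sin²(60°) ≈ 0.750.

0.750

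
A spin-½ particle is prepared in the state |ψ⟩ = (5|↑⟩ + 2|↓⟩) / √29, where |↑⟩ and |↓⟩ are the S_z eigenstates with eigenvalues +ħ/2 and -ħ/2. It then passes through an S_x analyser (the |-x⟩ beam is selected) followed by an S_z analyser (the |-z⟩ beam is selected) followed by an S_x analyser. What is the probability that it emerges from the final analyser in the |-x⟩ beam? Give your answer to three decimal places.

0.039

First analyser (S_x): P(|-x⟩) = |⟨-x|ψ⟩|² = 9/58.
After stage 1 the state is |-x⟩; P(|-z⟩) = |⟨-z|-x⟩|² = 1/2.
After stage 2 the state is |-z⟩; P(|-x⟩) = |⟨-x|-z⟩|² = 1/2.
Joint probability = 9/58 × 1/2 × 1/2 = 0.039.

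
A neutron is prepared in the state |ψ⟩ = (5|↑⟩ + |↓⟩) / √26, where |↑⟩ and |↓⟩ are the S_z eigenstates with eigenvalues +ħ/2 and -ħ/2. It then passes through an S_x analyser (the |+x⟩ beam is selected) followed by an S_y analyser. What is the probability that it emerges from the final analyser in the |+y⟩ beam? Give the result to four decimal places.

First analyser (S_x): P(|+x⟩) = |⟨+x|ψ⟩|² = 36/52.
After stage 1 the state is |+x⟩; P(|+y⟩) = |⟨+y|+x⟩|² = 1/2.
Joint probability = 36/52 × 1/2 = 0.3462.

0.3462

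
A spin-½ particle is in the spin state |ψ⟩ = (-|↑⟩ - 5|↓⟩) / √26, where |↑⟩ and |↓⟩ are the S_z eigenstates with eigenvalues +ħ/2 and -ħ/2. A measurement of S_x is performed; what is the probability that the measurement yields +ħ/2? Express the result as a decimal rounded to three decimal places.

|+x⟩ = (|↑⟩ + |↓⟩)/√2, so ⟨+x|ψ⟩ = (-6) / (√2·√26).
P = |-6|² / 52 = 36/52.

0.692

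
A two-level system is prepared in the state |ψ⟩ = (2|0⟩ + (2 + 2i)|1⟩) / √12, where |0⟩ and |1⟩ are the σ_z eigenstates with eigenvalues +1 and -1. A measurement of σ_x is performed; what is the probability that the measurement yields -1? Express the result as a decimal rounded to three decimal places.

|-x⟩ = (|0⟩ - |1⟩)/√2, so ⟨-x|ψ⟩ = (-2i) / (√2·√12).
P = |-2i|² / 24 = 4/24.

0.167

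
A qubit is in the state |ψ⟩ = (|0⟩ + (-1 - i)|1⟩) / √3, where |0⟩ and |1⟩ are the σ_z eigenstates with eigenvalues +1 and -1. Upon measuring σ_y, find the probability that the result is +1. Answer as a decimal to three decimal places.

0.167

|+y⟩ = (|0⟩ + i|1⟩)/√2, so ⟨+y|ψ⟩ = (i) / (√2·√3).
P = |i|² / 6 = 1/6.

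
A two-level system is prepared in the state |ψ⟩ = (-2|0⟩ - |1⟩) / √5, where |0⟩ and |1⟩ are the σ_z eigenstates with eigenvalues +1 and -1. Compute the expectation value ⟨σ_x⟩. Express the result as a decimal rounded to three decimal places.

0.800

⟨σ_x⟩ = 2 Re(a* b)/(|a|²+|b|²) with a = -2, b = -1.
a* b = 2, so ⟨σ_x⟩ = 4/5.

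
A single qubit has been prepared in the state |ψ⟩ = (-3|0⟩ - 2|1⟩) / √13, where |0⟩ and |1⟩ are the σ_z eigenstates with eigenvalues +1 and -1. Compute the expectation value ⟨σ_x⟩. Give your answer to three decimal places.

⟨σ_x⟩ = 2 Re(a* b)/(|a|²+|b|²) with a = -3, b = -2.
a* b = 6, so ⟨σ_x⟩ = 12/13.

0.923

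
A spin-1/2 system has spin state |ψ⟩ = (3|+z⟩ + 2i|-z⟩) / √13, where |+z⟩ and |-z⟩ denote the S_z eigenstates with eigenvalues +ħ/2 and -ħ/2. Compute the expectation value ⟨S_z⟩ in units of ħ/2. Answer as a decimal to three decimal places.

0.385

⟨σ_z⟩ = |a|² - |b|² divided by |a|²+|b|², with a, b the |+z⟩, |-z⟩ amplitudes.
= (9 - 4)/13 = 5/13.
⟨S_z⟩ = (ħ/2)·⟨σ_z⟩.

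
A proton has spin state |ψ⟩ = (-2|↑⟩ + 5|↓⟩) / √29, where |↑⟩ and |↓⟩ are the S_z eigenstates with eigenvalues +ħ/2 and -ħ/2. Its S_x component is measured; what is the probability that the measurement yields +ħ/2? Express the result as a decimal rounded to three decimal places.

|+x⟩ = (|↑⟩ + |↓⟩)/√2, so ⟨+x|ψ⟩ = (3) / (√2·√29).
P = |3|² / 58 = 9/58.

0.155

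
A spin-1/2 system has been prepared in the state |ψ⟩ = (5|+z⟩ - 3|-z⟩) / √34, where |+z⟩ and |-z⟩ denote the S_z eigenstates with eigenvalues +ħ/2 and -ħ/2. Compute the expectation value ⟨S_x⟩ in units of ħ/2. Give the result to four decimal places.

-0.8824

⟨σ_x⟩ = 2 Re(a* b)/(|a|²+|b|²) with a = 5, b = -3.
a* b = -15, so ⟨σ_x⟩ = -30/34.
⟨S_x⟩ = (ħ/2)·⟨σ_x⟩.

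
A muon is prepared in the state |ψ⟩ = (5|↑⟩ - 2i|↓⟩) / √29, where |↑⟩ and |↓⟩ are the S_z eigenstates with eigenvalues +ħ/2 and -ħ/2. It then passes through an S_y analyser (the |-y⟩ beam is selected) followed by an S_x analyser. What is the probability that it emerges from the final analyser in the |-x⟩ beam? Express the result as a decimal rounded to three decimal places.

First analyser (S_y): P(|-y⟩) = |⟨-y|ψ⟩|² = 49/58.
After stage 1 the state is |-y⟩; P(|-x⟩) = |⟨-x|-y⟩|² = 1/2.
Joint probability = 49/58 × 1/2 = 0.422.

0.422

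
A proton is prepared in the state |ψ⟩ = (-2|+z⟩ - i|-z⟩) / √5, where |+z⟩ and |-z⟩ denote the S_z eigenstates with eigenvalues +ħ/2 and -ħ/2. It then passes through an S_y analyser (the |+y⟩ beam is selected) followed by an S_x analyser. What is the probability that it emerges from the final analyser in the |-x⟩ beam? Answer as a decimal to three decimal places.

First analyser (S_y): P(|+y⟩) = |⟨+y|ψ⟩|² = 9/10.
After stage 1 the state is |+y⟩; P(|-x⟩) = |⟨-x|+y⟩|² = 1/2.
Joint probability = 9/10 × 1/2 = 0.450.

0.450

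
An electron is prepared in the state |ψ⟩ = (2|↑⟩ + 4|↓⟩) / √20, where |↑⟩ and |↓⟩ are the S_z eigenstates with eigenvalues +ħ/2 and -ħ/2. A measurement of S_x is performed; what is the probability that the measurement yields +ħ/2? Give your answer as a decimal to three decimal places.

|+x⟩ = (|↑⟩ + |↓⟩)/√2, so ⟨+x|ψ⟩ = (6) / (√2·√20).
P = |6|² / 40 = 36/40.

0.900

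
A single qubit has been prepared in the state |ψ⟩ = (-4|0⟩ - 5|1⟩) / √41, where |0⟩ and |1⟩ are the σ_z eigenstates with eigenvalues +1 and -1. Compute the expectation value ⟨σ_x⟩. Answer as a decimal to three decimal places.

⟨σ_x⟩ = 2 Re(a* b)/(|a|²+|b|²) with a = -4, b = -5.
a* b = 20, so ⟨σ_x⟩ = 40/41.

0.976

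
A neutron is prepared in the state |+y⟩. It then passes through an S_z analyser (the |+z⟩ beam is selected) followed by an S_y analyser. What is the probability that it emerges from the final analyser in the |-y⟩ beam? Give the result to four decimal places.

First analyser (S_z): from |+y⟩, P(|+z⟩) = 1/2.
After stage 1 the state is |+z⟩; P(|-y⟩) = |⟨-y|+z⟩|² = 1/2.
Joint probability = 1/2 × 1/2 = 0.2500.

0.2500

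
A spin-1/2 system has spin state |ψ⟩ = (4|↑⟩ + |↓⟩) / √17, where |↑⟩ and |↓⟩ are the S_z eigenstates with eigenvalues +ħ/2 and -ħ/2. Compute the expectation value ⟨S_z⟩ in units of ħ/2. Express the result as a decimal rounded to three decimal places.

⟨σ_z⟩ = |a|² - |b|² divided by |a|²+|b|², with a, b the |↑⟩, |↓⟩ amplitudes.
= (16 - 1)/17 = 15/17.
⟨S_z⟩ = (ħ/2)·⟨σ_z⟩.

0.882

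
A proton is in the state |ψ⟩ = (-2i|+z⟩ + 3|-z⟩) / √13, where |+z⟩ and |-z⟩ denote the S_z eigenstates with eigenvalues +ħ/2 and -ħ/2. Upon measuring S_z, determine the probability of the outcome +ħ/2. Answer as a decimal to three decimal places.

The +ħ/2 outcome corresponds to |+z⟩. Its amplitude in |ψ⟩ is -2i/√13.
P = |-2i|² / 13 = 4/13.

0.308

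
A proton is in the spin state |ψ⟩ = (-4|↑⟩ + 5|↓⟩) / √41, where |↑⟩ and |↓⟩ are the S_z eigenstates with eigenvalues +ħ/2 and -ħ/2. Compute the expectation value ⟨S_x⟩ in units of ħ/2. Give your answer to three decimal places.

-0.976

⟨σ_x⟩ = 2 Re(a* b)/(|a|²+|b|²) with a = -4, b = 5.
a* b = -20, so ⟨σ_x⟩ = -40/41.
⟨S_x⟩ = (ħ/2)·⟨σ_x⟩.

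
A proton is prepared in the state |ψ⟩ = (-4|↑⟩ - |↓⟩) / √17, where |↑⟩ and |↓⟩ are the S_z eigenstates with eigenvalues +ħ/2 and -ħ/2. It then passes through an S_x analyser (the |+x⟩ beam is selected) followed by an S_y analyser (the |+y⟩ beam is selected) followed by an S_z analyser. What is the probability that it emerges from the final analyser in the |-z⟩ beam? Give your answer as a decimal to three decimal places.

0.184

First analyser (S_x): P(|+x⟩) = |⟨+x|ψ⟩|² = 25/34.
After stage 1 the state is |+x⟩; P(|+y⟩) = |⟨+y|+x⟩|² = 1/2.
After stage 2 the state is |+y⟩; P(|-z⟩) = |⟨-z|+y⟩|² = 1/2.
Joint probability = 25/34 × 1/2 × 1/2 = 0.184.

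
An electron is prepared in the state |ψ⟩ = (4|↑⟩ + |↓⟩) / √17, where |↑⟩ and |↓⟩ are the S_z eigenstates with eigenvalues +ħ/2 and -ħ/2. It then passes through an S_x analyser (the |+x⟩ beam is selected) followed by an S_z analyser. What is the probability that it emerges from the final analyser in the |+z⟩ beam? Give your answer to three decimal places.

First analyser (S_x): P(|+x⟩) = |⟨+x|ψ⟩|² = 25/34.
After stage 1 the state is |+x⟩; P(|+z⟩) = |⟨+z|+x⟩|² = 1/2.
Joint probability = 25/34 × 1/2 = 0.368.

0.368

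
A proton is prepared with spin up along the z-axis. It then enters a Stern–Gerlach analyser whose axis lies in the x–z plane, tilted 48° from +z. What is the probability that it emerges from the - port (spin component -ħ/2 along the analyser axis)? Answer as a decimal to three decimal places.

0.165

For spin-½, the probability of finding spin-up along an axis at angle θ to the initial spin direction is cos²(θ/2); spin-down is sin²(θ/2).
θ = 48°, so P = sin²(24°) ≈ 0.165.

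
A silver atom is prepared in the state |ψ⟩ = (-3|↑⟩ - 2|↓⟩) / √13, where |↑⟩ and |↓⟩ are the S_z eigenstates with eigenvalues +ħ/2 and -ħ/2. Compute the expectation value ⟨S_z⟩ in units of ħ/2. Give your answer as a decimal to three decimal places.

0.385

⟨σ_z⟩ = |a|² - |b|² divided by |a|²+|b|², with a, b the |↑⟩, |↓⟩ amplitudes.
= (9 - 4)/13 = 5/13.
⟨S_z⟩ = (ħ/2)·⟨σ_z⟩.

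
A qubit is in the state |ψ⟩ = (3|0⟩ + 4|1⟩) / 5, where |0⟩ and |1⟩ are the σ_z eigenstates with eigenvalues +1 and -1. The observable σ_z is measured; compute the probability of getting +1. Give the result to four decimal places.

0.3600

The +1 outcome corresponds to |0⟩. Its amplitude in |ψ⟩ is 3/5.
P = |3|² / 25 = 9/25.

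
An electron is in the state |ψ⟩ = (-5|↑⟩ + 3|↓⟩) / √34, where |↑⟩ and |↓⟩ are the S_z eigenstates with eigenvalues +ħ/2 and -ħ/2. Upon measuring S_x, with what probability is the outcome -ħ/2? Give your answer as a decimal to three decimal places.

0.941

|-x⟩ = (|↑⟩ - |↓⟩)/√2, so ⟨-x|ψ⟩ = (-8) / (√2·√34).
P = |-8|² / 68 = 64/68.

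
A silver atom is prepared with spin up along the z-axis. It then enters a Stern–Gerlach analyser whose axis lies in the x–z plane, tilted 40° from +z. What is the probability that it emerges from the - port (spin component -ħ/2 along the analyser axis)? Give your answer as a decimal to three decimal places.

For spin-½, the probability of finding spin-up along an axis at angle θ to the initial spin direction is cos²(θ/2); spin-down is sin²(θ/2).
θ = 40°, so P = sin²(20°) ≈ 0.117.

0.117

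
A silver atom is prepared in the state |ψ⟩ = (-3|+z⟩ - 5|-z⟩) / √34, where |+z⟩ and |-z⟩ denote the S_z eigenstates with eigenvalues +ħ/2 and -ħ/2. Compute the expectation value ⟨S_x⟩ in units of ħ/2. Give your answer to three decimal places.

⟨σ_x⟩ = 2 Re(a* b)/(|a|²+|b|²) with a = -3, b = -5.
a* b = 15, so ⟨σ_x⟩ = 30/34.
⟨S_x⟩ = (ħ/2)·⟨σ_x⟩.

0.882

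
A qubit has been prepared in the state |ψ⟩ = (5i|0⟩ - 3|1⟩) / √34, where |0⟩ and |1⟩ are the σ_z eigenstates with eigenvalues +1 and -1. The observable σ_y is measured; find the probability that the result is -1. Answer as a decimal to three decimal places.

|-y⟩ = (|0⟩ - i|1⟩)/√2, so ⟨-y|ψ⟩ = (2i) / (√2·√34).
P = |2i|² / 68 = 4/68.

0.059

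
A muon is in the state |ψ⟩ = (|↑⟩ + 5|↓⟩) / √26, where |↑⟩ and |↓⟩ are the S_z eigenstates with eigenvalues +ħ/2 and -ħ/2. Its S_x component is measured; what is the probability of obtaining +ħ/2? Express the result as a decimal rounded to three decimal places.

0.692

|+x⟩ = (|↑⟩ + |↓⟩)/√2, so ⟨+x|ψ⟩ = (6) / (√2·√26).
P = |6|² / 52 = 36/52.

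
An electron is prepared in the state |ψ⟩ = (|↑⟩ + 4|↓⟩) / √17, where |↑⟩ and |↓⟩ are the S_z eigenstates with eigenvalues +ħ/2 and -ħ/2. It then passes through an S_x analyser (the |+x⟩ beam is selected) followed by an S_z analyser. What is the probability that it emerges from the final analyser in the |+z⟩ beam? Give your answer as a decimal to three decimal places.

First analyser (S_x): P(|+x⟩) = |⟨+x|ψ⟩|² = 25/34.
After stage 1 the state is |+x⟩; P(|+z⟩) = |⟨+z|+x⟩|² = 1/2.
Joint probability = 25/34 × 1/2 = 0.368.

0.368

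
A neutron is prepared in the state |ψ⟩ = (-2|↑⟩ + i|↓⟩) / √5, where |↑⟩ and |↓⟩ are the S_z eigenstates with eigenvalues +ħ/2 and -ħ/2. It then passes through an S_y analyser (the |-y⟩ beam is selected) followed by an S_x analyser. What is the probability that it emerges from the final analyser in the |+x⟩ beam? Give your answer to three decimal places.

First analyser (S_y): P(|-y⟩) = |⟨-y|ψ⟩|² = 9/10.
After stage 1 the state is |-y⟩; P(|+x⟩) = |⟨+x|-y⟩|² = 1/2.
Joint probability = 9/10 × 1/2 = 0.450.

0.450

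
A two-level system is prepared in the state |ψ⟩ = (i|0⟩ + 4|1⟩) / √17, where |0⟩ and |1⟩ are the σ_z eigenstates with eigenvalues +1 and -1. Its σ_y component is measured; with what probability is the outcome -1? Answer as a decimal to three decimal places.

|-y⟩ = (|0⟩ - i|1⟩)/√2, so ⟨-y|ψ⟩ = (5i) / (√2·√17).
P = |5i|² / 34 = 25/34.

0.735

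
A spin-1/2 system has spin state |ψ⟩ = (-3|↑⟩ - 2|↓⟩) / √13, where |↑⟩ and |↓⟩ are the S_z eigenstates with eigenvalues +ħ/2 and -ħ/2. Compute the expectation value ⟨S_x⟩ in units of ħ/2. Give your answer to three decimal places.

0.923

⟨σ_x⟩ = 2 Re(a* b)/(|a|²+|b|²) with a = -3, b = -2.
a* b = 6, so ⟨σ_x⟩ = 12/13.
⟨S_x⟩ = (ħ/2)·⟨σ_x⟩.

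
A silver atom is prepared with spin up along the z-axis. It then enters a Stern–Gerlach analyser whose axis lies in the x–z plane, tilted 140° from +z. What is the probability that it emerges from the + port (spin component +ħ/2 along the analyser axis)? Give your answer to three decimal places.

0.117

For spin-½, the probability of finding spin-up along an axis at angle θ to the initial spin direction is cos²(θ/2); spin-down is sin²(θ/2).
θ = 140°, so P = cos²(70°) ≈ 0.117.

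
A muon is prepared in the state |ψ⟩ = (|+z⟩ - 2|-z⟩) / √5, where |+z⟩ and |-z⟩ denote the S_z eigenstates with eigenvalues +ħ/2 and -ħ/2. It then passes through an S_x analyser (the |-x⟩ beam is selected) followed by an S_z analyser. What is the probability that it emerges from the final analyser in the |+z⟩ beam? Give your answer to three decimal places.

0.450

First analyser (S_x): P(|-x⟩) = |⟨-x|ψ⟩|² = 9/10.
After stage 1 the state is |-x⟩; P(|+z⟩) = |⟨+z|-x⟩|² = 1/2.
Joint probability = 9/10 × 1/2 = 0.450.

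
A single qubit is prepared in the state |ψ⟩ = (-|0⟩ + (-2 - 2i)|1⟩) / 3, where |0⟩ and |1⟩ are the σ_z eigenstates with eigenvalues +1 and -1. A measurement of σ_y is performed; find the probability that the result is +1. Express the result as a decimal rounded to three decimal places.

0.722

|+y⟩ = (|0⟩ + i|1⟩)/√2, so ⟨+y|ψ⟩ = (-3 + 2i) / (√2·3).
P = |-3 + 2i|² / 18 = 13/18.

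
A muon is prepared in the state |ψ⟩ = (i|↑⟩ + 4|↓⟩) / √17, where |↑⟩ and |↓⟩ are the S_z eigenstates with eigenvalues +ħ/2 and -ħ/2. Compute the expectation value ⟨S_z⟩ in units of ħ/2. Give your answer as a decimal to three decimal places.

-0.882

⟨σ_z⟩ = |a|² - |b|² divided by |a|²+|b|², with a, b the |↑⟩, |↓⟩ amplitudes.
= (1 - 16)/17 = -15/17.
⟨S_z⟩ = (ħ/2)·⟨σ_z⟩.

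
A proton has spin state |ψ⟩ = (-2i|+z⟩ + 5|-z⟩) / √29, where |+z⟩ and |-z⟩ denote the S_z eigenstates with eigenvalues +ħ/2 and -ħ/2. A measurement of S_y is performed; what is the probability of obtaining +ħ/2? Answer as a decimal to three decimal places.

|+y⟩ = (|+z⟩ + i|-z⟩)/√2, so ⟨+y|ψ⟩ = (-7i) / (√2·√29).
P = |-7i|² / 58 = 49/58.

0.845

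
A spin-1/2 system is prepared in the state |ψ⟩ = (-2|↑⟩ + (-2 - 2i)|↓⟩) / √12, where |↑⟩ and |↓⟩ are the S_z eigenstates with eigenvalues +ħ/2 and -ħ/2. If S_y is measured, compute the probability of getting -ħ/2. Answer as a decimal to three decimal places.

0.167

|-y⟩ = (|↑⟩ - i|↓⟩)/√2, so ⟨-y|ψ⟩ = (-2i) / (√2·√12).
P = |-2i|² / 24 = 4/24.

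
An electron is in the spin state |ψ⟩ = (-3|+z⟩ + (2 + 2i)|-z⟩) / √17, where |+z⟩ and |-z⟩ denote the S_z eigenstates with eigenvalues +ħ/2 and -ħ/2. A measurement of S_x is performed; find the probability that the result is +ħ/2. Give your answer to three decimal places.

|+x⟩ = (|+z⟩ + |-z⟩)/√2, so ⟨+x|ψ⟩ = (-1 + 2i) / (√2·√17).
P = |-1 + 2i|² / 34 = 5/34.

0.147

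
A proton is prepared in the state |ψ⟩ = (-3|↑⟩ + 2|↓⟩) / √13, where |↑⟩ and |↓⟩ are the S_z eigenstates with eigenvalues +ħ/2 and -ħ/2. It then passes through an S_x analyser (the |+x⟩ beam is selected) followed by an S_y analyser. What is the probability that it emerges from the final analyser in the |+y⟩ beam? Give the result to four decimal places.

0.0192

First analyser (S_x): P(|+x⟩) = |⟨+x|ψ⟩|² = 1/26.
After stage 1 the state is |+x⟩; P(|+y⟩) = |⟨+y|+x⟩|² = 1/2.
Joint probability = 1/26 × 1/2 = 0.0192.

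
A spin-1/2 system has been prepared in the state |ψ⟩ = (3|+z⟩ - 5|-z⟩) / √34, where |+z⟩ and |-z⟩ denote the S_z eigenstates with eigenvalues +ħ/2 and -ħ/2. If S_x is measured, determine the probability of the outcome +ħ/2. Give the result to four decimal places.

0.0588

|+x⟩ = (|+z⟩ + |-z⟩)/√2, so ⟨+x|ψ⟩ = (-2) / (√2·√34).
P = |-2|² / 68 = 4/68.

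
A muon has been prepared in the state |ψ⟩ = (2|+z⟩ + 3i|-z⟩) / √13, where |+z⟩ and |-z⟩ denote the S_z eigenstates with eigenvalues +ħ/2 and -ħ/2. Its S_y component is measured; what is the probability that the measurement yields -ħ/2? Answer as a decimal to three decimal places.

|-y⟩ = (|+z⟩ - i|-z⟩)/√2, so ⟨-y|ψ⟩ = (-1) / (√2·√13).
P = |-1|² / 26 = 1/26.

0.038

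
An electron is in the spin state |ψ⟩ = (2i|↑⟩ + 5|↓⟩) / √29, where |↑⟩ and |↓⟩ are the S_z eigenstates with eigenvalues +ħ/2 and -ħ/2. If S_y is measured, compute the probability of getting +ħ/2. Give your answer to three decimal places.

0.155

|+y⟩ = (|↑⟩ + i|↓⟩)/√2, so ⟨+y|ψ⟩ = (-3i) / (√2·√29).
P = |-3i|² / 58 = 9/58.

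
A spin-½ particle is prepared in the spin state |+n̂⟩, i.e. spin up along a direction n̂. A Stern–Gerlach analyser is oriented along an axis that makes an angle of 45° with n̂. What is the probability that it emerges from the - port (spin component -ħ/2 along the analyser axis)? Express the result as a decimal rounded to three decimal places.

0.146

For spin-½, the probability of finding spin-up along an axis at angle θ to the initial spin direction is cos²(θ/2); spin-down is sin²(θ/2).
θ = 45°, so P = sin²(22.5°) ≈ 0.146.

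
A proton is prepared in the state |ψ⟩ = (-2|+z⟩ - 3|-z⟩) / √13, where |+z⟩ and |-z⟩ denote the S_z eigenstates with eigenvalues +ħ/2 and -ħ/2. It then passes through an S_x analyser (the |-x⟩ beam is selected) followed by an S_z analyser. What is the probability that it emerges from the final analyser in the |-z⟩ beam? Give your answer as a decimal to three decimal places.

First analyser (S_x): P(|-x⟩) = |⟨-x|ψ⟩|² = 1/26.
After stage 1 the state is |-x⟩; P(|-z⟩) = |⟨-z|-x⟩|² = 1/2.
Joint probability = 1/26 × 1/2 = 0.019.

0.019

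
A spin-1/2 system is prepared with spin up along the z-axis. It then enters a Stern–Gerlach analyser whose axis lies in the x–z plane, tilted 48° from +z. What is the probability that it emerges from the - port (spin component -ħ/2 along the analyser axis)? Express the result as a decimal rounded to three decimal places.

0.165

For spin-½, the probability of finding spin-up along an axis at angle θ to the initial spin direction is cos²(θ/2); spin-down is sin²(θ/2).
θ = 48°, so P = sin²(24°) ≈ 0.165.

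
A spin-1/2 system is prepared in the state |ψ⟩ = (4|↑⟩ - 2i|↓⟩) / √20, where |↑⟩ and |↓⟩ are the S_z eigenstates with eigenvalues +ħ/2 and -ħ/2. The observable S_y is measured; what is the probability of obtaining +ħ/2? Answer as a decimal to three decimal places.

0.100

|+y⟩ = (|↑⟩ + i|↓⟩)/√2, so ⟨+y|ψ⟩ = (2) / (√2·√20).
P = |2|² / 40 = 4/40.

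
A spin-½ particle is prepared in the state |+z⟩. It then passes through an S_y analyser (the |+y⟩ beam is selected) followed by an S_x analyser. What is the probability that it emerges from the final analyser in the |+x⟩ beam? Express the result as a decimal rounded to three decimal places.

First analyser (S_y): from |+z⟩, P(|+y⟩) = 1/2.
After stage 1 the state is |+y⟩; P(|+x⟩) = |⟨+x|+y⟩|² = 1/2.
Joint probability = 1/2 × 1/2 = 0.250.

0.250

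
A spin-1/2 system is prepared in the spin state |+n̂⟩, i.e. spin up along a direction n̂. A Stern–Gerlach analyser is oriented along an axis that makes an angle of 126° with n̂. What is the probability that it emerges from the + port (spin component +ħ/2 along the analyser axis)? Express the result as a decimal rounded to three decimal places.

0.206

For spin-½, the probability of finding spin-up along an axis at angle θ to the initial spin direction is cos²(θ/2); spin-down is sin²(θ/2).
θ = 126°, so P = cos²(63°) ≈ 0.206.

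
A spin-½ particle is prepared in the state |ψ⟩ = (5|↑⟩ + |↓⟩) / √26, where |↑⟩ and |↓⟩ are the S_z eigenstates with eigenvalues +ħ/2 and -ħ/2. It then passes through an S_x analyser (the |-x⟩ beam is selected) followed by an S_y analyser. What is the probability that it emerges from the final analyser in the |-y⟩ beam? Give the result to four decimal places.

0.1538

First analyser (S_x): P(|-x⟩) = |⟨-x|ψ⟩|² = 16/52.
After stage 1 the state is |-x⟩; P(|-y⟩) = |⟨-y|-x⟩|² = 1/2.
Joint probability = 16/52 × 1/2 = 0.1538.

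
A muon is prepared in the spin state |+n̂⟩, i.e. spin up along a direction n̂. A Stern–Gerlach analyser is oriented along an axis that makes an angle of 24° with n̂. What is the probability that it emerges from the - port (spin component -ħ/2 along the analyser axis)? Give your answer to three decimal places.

For spin-½, the probability of finding spin-up along an axis at angle θ to the initial spin direction is cos²(θ/2); spin-down is sin²(θ/2).
θ = 24°, so P = sin²(12°) ≈ 0.043.

0.043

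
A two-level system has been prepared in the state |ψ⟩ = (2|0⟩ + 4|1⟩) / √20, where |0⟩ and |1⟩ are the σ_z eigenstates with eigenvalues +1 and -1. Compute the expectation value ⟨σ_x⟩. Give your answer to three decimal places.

0.800

⟨σ_x⟩ = 2 Re(a* b)/(|a|²+|b|²) with a = 2, b = 4.
a* b = 8, so ⟨σ_x⟩ = 16/20.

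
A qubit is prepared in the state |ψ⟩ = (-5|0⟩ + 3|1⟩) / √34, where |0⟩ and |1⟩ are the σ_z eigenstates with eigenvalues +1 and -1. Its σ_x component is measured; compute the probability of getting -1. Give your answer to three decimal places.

0.941

|-x⟩ = (|0⟩ - |1⟩)/√2, so ⟨-x|ψ⟩ = (-8) / (√2·√34).
P = |-8|² / 68 = 64/68.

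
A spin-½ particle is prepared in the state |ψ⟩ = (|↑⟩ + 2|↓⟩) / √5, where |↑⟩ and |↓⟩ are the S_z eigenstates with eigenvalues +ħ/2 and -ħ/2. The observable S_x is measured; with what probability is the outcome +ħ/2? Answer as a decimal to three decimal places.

0.900

|+x⟩ = (|↑⟩ + |↓⟩)/√2, so ⟨+x|ψ⟩ = (3) / (√2·√5).
P = |3|² / 10 = 9/10.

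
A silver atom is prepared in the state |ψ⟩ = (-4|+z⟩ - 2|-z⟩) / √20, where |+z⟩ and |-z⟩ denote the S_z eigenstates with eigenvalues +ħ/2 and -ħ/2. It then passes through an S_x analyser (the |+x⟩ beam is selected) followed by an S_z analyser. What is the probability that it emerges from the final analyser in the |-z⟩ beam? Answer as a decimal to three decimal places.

First analyser (S_x): P(|+x⟩) = |⟨+x|ψ⟩|² = 36/40.
After stage 1 the state is |+x⟩; P(|-z⟩) = |⟨-z|+x⟩|² = 1/2.
Joint probability = 36/40 × 1/2 = 0.450.

0.450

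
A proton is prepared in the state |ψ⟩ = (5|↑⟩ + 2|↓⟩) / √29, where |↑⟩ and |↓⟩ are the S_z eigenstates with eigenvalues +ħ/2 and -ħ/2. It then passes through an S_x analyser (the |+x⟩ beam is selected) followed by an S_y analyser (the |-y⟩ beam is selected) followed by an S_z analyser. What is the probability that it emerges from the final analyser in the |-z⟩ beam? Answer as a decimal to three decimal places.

0.211

First analyser (S_x): P(|+x⟩) = |⟨+x|ψ⟩|² = 49/58.
After stage 1 the state is |+x⟩; P(|-y⟩) = |⟨-y|+x⟩|² = 1/2.
After stage 2 the state is |-y⟩; P(|-z⟩) = |⟨-z|-y⟩|² = 1/2.
Joint probability = 49/58 × 1/2 × 1/2 = 0.211.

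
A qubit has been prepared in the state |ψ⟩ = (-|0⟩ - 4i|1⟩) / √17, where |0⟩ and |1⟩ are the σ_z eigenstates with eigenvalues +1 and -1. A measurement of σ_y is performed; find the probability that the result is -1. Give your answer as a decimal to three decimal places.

0.265

|-y⟩ = (|0⟩ - i|1⟩)/√2, so ⟨-y|ψ⟩ = (3) / (√2·√17).
P = |3|² / 34 = 9/34.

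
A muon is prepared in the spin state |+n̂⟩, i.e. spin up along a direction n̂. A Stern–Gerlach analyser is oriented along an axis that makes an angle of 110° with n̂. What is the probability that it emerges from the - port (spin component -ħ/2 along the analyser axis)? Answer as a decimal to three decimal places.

For spin-½, the probability of finding spin-up along an axis at angle θ to the initial spin direction is cos²(θ/2); spin-down is sin²(θ/2).
θ = 110°, so P = sin²(55°) ≈ 0.671.

0.671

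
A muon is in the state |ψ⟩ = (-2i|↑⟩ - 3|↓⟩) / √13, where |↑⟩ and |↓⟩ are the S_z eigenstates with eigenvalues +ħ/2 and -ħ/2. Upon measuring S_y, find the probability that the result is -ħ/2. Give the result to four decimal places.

0.9615

|-y⟩ = (|↑⟩ - i|↓⟩)/√2, so ⟨-y|ψ⟩ = (-5i) / (√2·√13).
P = |-5i|² / 26 = 25/26.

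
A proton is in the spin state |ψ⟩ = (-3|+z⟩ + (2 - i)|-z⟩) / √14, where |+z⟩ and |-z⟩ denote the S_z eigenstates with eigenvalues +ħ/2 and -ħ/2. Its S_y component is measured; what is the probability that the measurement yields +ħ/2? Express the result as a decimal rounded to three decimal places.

|+y⟩ = (|+z⟩ + i|-z⟩)/√2, so ⟨+y|ψ⟩ = (-4 - 2i) / (√2·√14).
P = |-4 - 2i|² / 28 = 20/28.

0.714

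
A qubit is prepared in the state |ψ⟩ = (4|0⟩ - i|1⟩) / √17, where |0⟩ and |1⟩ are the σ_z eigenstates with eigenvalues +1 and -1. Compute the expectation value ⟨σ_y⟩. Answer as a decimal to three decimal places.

⟨σ_y⟩ = 2 Im(a* b)/(|a|²+|b|²) with a = 4, b = -i.
a* b = -4i, so ⟨σ_y⟩ = -8/17.

-0.471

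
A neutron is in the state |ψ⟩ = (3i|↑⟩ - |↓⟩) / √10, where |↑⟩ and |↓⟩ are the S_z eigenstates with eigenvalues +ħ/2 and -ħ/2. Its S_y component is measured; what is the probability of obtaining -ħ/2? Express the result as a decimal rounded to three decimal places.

0.200

|-y⟩ = (|↑⟩ - i|↓⟩)/√2, so ⟨-y|ψ⟩ = (2i) / (√2·√10).
P = |2i|² / 20 = 4/20.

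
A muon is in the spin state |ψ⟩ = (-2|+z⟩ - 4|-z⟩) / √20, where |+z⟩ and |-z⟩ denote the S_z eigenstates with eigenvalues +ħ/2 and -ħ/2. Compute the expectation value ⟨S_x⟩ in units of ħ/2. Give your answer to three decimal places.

0.800

⟨σ_x⟩ = 2 Re(a* b)/(|a|²+|b|²) with a = -2, b = -4.
a* b = 8, so ⟨σ_x⟩ = 16/20.
⟨S_x⟩ = (ħ/2)·⟨σ_x⟩.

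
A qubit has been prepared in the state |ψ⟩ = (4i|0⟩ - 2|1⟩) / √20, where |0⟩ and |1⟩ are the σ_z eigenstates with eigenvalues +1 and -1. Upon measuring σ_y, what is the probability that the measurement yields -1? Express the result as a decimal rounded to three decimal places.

|-y⟩ = (|0⟩ - i|1⟩)/√2, so ⟨-y|ψ⟩ = (2i) / (√2·√20).
P = |2i|² / 40 = 4/40.

0.100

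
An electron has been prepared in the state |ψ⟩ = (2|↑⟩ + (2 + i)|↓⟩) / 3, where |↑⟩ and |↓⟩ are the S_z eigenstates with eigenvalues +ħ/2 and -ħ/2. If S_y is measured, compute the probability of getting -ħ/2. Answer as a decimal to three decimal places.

|-y⟩ = (|↑⟩ - i|↓⟩)/√2, so ⟨-y|ψ⟩ = (1 + 2i) / (√2·3).
P = |1 + 2i|² / 18 = 5/18.

0.278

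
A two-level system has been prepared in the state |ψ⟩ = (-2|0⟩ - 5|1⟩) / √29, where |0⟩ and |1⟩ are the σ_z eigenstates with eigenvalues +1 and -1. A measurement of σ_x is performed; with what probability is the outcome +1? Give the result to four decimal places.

0.8448

|+x⟩ = (|0⟩ + |1⟩)/√2, so ⟨+x|ψ⟩ = (-7) / (√2·√29).
P = |-7|² / 58 = 49/58.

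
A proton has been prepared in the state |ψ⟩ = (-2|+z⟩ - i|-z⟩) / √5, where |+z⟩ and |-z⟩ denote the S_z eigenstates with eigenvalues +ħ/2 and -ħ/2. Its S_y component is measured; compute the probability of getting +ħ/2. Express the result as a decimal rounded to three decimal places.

0.900

|+y⟩ = (|+z⟩ + i|-z⟩)/√2, so ⟨+y|ψ⟩ = (-3) / (√2·√5).
P = |-3|² / 10 = 9/10.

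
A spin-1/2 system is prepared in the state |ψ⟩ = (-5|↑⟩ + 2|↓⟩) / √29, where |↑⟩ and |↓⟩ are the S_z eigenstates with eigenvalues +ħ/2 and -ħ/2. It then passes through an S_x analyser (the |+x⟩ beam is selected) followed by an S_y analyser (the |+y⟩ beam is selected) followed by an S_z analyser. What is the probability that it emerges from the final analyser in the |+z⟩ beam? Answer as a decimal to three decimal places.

0.039

First analyser (S_x): P(|+x⟩) = |⟨+x|ψ⟩|² = 9/58.
After stage 1 the state is |+x⟩; P(|+y⟩) = |⟨+y|+x⟩|² = 1/2.
After stage 2 the state is |+y⟩; P(|+z⟩) = |⟨+z|+y⟩|² = 1/2.
Joint probability = 9/58 × 1/2 × 1/2 = 0.039.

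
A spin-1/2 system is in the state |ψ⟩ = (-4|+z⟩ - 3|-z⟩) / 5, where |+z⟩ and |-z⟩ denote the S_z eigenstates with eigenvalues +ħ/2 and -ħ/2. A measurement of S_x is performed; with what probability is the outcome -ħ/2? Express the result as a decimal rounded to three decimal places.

0.020

|-x⟩ = (|+z⟩ - |-z⟩)/√2, so ⟨-x|ψ⟩ = (-1) / (√2·5).
P = |-1|² / 50 = 1/50.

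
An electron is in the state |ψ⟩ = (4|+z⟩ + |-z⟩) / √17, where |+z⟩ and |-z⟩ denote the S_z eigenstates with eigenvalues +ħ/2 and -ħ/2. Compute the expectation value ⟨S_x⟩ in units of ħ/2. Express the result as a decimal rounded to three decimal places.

⟨σ_x⟩ = 2 Re(a* b)/(|a|²+|b|²) with a = 4, b = 1.
a* b = 4, so ⟨σ_x⟩ = 8/17.
⟨S_x⟩ = (ħ/2)·⟨σ_x⟩.

0.471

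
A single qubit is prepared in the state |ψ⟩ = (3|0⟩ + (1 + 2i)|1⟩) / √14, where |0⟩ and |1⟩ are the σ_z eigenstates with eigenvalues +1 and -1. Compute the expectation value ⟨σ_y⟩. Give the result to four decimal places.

⟨σ_y⟩ = 2 Im(a* b)/(|a|²+|b|²) with a = 3, b = (1 + 2i).
a* b = (3 + 6i), so ⟨σ_y⟩ = 12/14.

0.8571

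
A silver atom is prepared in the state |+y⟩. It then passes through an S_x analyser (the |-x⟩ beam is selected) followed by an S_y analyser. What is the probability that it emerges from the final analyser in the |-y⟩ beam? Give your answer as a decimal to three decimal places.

First analyser (S_x): from |+y⟩, P(|-x⟩) = 1/2.
After stage 1 the state is |-x⟩; P(|-y⟩) = |⟨-y|-x⟩|² = 1/2.
Joint probability = 1/2 × 1/2 = 0.250.

0.250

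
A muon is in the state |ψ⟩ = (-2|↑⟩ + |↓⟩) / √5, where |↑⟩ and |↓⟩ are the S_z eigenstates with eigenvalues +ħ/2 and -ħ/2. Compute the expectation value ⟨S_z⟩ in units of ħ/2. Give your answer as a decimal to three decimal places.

⟨σ_z⟩ = |a|² - |b|² divided by |a|²+|b|², with a, b the |↑⟩, |↓⟩ amplitudes.
= (4 - 1)/5 = 3/5.
⟨S_z⟩ = (ħ/2)·⟨σ_z⟩.

0.600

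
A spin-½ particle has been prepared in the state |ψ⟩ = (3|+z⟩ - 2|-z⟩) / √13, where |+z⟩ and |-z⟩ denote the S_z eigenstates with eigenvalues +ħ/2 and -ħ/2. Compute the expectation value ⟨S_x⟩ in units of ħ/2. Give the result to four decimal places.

⟨σ_x⟩ = 2 Re(a* b)/(|a|²+|b|²) with a = 3, b = -2.
a* b = -6, so ⟨σ_x⟩ = -12/13.
⟨S_x⟩ = (ħ/2)·⟨σ_x⟩.

-0.9231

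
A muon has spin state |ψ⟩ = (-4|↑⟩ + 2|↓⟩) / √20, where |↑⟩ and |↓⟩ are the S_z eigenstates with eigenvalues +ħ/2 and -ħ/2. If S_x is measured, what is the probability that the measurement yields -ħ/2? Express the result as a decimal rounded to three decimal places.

0.900

|-x⟩ = (|↑⟩ - |↓⟩)/√2, so ⟨-x|ψ⟩ = (-6) / (√2·√20).
P = |-6|² / 40 = 36/40.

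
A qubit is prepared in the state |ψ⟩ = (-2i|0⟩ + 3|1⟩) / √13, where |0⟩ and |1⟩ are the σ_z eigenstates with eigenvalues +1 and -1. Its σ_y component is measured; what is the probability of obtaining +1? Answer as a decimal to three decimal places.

0.962

|+y⟩ = (|0⟩ + i|1⟩)/√2, so ⟨+y|ψ⟩ = (-5i) / (√2·√13).
P = |-5i|² / 26 = 25/26.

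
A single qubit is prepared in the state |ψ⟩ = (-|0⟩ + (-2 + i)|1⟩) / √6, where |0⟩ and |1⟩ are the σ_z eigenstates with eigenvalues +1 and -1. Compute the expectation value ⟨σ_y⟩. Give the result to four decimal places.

⟨σ_y⟩ = 2 Im(a* b)/(|a|²+|b|²) with a = -1, b = (-2 + i).
a* b = (2 - i), so ⟨σ_y⟩ = -2/6.

-0.3333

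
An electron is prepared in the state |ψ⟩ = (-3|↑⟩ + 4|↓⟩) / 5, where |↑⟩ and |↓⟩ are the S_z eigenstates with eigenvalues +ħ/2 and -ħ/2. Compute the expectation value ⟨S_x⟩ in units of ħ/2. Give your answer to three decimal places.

⟨σ_x⟩ = 2 Re(a* b)/(|a|²+|b|²) with a = -3, b = 4.
a* b = -12, so ⟨σ_x⟩ = -24/25.
⟨S_x⟩ = (ħ/2)·⟨σ_x⟩.

-0.960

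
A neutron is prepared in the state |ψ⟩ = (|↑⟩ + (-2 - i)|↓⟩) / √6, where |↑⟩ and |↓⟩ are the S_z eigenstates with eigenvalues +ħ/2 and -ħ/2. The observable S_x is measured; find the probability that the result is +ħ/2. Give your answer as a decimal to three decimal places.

0.167

|+x⟩ = (|↑⟩ + |↓⟩)/√2, so ⟨+x|ψ⟩ = (-1 - i) / (√2·√6).
P = |-1 - i|² / 12 = 2/12.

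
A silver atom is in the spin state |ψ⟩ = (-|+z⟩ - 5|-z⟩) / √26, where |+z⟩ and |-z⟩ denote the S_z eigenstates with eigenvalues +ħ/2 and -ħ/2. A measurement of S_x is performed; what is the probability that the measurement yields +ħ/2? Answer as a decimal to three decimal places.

0.692

|+x⟩ = (|+z⟩ + |-z⟩)/√2, so ⟨+x|ψ⟩ = (-6) / (√2·√26).
P = |-6|² / 52 = 36/52.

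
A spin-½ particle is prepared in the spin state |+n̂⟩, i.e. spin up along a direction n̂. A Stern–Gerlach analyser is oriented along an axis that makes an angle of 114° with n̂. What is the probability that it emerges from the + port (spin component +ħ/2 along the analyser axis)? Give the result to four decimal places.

For spin-½, the probability of finding spin-up along an axis at angle θ to the initial spin direction is cos²(θ/2); spin-down is sin²(θ/2).
θ = 114°, so P = cos²(57°) ≈ 0.2966.

0.2966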